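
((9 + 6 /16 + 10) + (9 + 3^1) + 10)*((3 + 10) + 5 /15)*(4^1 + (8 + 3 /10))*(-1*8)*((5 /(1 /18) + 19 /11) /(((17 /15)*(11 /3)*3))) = -821588340 /2057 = -399410.96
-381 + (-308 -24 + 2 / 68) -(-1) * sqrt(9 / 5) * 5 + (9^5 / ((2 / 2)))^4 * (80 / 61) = 3 * sqrt(5) + 33068850048634844860019 / 2074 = 15944479290566463295.05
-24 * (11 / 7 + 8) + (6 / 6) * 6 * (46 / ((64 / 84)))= 3711 / 28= 132.54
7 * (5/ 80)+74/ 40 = 183/ 80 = 2.29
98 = 98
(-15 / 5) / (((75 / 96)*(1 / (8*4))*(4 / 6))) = -4608 / 25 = -184.32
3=3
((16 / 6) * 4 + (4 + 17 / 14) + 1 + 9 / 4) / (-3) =-1607 / 252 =-6.38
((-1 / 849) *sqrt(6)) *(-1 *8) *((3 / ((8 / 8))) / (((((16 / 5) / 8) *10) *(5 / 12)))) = 24 *sqrt(6) / 1415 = 0.04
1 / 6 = 0.17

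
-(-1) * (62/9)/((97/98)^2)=595448/84681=7.03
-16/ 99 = -0.16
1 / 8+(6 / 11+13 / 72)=0.85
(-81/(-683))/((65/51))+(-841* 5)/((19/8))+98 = -1410705821/843505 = -1672.43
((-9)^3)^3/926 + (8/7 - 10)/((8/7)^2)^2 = -396723503815/948224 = -418385.85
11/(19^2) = 11/361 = 0.03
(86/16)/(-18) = -43/144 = -0.30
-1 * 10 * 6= -60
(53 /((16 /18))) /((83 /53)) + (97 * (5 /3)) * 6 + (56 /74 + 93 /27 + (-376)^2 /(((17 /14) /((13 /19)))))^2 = 48752464870565614780537 /7681775151384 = 6346510267.46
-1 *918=-918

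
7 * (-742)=-5194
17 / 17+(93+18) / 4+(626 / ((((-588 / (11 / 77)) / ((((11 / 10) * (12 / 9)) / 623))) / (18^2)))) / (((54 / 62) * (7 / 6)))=856682769 / 29916460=28.64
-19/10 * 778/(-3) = 7391/15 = 492.73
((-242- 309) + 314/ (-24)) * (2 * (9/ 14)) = -2901/ 4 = -725.25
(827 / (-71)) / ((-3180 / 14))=5789 / 112890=0.05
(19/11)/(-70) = -19/770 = -0.02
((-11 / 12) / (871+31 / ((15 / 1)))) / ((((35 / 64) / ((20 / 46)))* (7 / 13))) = -2860 / 1844899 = -0.00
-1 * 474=-474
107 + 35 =142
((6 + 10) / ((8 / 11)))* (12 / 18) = 44 / 3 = 14.67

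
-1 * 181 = -181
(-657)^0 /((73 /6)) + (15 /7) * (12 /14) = 6864 /3577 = 1.92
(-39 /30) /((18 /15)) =-13 /12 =-1.08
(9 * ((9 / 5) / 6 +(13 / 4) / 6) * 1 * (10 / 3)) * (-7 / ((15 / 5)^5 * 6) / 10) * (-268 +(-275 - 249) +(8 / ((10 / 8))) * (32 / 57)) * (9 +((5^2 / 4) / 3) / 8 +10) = 36716534141 / 199454400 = 184.08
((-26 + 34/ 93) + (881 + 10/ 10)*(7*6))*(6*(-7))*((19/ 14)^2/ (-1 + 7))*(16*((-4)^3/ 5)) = 318161302528/ 3255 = 97745407.84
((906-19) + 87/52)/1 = 46211/52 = 888.67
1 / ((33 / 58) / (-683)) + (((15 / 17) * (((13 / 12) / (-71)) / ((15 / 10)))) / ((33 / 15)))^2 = -7617933244127 / 6346034244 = -1200.42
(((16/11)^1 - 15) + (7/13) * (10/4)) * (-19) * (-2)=-66291/143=-463.57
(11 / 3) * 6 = 22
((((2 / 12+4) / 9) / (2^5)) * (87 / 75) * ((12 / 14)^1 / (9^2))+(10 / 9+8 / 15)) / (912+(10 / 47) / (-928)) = 1830237763 / 1014930107730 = 0.00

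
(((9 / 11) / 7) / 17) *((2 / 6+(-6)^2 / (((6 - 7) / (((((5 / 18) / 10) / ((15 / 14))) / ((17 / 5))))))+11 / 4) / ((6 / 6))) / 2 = 1719 / 178024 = 0.01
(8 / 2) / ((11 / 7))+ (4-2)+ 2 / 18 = 461 / 99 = 4.66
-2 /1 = -2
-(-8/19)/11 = 8/209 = 0.04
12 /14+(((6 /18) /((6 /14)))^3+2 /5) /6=153431 /153090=1.00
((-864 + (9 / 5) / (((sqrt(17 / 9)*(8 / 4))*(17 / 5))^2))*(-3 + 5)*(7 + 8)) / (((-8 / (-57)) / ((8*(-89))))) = 1292011145685 / 9826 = 131489023.58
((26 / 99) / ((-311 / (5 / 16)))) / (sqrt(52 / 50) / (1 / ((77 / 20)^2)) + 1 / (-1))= -4379375*sqrt(26) / 1273515702867 - 16250000 / 14008672731537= -0.00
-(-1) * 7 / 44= 7 / 44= 0.16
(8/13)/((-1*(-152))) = 1/247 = 0.00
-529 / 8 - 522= -4705 / 8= -588.12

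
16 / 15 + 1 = 31 / 15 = 2.07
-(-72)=72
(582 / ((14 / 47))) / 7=13677 / 49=279.12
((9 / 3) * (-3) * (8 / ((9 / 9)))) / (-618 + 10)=9 / 76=0.12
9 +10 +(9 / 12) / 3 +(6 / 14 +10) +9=1083 / 28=38.68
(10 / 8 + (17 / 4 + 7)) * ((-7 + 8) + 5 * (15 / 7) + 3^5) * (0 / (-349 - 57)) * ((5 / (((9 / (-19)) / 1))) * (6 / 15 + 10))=0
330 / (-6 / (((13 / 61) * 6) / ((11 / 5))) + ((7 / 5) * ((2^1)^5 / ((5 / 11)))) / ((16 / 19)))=3250 / 1051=3.09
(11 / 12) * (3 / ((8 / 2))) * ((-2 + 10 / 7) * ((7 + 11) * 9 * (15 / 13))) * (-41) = 547965 / 182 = 3010.80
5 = 5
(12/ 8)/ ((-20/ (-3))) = 9/ 40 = 0.22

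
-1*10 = -10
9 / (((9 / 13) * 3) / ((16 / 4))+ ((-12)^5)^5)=-52 / 5511781406101765193251946493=-0.00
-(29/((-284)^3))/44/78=29/78614435328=0.00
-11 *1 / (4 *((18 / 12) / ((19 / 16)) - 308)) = 209 / 23312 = 0.01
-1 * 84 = -84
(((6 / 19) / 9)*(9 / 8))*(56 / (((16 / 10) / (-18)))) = -945 / 38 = -24.87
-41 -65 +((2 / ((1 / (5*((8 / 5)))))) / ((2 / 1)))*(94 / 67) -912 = -67454 / 67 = -1006.78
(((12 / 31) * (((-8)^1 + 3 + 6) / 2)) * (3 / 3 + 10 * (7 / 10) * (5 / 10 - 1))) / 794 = -15 / 24614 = -0.00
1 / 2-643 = -1285 / 2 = -642.50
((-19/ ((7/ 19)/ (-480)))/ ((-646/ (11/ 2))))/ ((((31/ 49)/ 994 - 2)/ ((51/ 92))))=130879980/ 2239763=58.43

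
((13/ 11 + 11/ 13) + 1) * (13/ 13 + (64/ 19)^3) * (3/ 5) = 349434897/ 4904185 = 71.25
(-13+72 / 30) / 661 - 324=-1070873 / 3305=-324.02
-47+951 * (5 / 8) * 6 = 14077 / 4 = 3519.25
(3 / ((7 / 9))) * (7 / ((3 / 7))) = 63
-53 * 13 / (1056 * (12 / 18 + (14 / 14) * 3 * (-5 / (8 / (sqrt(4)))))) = 689 / 3256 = 0.21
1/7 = 0.14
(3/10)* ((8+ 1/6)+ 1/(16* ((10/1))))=3923/1600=2.45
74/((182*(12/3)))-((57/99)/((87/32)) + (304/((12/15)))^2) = -144400.11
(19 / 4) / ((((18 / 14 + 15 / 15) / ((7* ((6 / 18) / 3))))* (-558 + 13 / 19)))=-17689 / 6099264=-0.00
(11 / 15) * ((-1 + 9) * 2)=176 / 15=11.73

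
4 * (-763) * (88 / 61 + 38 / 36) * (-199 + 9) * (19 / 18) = 7555401490 / 4941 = 1529123.96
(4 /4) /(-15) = -1 /15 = -0.07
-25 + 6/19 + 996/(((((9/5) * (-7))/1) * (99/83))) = -3592871/39501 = -90.96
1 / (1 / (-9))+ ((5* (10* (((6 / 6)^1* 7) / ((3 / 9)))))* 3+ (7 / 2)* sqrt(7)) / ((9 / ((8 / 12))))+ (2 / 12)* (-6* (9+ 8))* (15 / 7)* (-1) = 7* sqrt(7) / 27+ 5476 / 21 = 261.45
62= 62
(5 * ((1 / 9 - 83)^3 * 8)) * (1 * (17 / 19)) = -282309436480 / 13851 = -20381881.20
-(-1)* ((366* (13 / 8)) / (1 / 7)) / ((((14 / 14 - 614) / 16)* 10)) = -33306 / 3065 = -10.87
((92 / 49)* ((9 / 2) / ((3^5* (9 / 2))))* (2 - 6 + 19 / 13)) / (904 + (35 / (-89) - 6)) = -90068 / 4121929539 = -0.00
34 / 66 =17 / 33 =0.52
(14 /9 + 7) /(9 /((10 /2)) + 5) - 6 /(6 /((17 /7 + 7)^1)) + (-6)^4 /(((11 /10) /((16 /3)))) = 147862529 /23562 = 6275.47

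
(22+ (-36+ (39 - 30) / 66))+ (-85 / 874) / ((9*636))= -762924275 / 55030536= -13.86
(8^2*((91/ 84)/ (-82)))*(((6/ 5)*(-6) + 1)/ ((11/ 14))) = 45136/ 6765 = 6.67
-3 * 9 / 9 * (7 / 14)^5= -3 / 32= -0.09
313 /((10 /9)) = 281.70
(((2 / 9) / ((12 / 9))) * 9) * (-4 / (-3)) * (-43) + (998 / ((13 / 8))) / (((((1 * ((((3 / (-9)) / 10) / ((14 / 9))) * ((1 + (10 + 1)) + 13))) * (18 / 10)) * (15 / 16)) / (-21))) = 24886894 / 1755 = 14180.57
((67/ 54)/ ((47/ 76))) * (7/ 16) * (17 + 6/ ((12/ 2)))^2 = 26733/ 94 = 284.39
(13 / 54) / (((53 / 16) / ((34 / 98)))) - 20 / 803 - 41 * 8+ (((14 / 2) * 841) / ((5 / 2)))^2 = 7805013024327032 / 1407638925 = 5544755.04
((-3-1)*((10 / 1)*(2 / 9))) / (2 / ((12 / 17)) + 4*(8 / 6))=-160 / 147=-1.09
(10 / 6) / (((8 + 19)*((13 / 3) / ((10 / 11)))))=50 / 3861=0.01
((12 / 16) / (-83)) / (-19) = 3 / 6308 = 0.00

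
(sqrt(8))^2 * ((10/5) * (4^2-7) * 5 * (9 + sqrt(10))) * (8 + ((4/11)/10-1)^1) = 55728 * sqrt(10)/11 + 501552/11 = 61616.31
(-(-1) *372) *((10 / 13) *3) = 858.46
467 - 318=149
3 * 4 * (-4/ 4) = -12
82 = 82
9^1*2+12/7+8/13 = 1850/91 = 20.33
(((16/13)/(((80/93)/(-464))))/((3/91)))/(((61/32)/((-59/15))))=190098944/4575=41551.68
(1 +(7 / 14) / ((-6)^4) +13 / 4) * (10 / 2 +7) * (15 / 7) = 55085 / 504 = 109.30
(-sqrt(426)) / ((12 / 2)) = -sqrt(426) / 6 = -3.44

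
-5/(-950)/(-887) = -1/168530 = -0.00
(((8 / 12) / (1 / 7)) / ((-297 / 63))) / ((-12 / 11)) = 49 / 54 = 0.91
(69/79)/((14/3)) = 207/1106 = 0.19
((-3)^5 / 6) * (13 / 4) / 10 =-13.16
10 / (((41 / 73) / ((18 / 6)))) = 2190 / 41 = 53.41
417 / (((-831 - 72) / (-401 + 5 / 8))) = 445217 / 2408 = 184.89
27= 27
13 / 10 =1.30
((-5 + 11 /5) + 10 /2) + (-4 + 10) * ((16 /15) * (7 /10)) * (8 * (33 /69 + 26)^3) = 665331.07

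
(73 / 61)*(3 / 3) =73 / 61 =1.20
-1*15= -15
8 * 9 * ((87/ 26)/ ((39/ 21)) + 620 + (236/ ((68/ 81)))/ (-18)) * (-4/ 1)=-501571296/ 2873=-174581.03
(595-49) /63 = 26 /3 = 8.67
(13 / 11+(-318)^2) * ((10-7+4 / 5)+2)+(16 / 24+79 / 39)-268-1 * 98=419106364 / 715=586162.75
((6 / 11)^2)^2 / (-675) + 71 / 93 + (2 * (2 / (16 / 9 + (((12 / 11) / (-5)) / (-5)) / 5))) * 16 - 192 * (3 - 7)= 151375787089097 / 188140876275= 804.59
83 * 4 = 332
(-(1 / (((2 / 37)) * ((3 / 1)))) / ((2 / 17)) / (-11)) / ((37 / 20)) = 85 / 33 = 2.58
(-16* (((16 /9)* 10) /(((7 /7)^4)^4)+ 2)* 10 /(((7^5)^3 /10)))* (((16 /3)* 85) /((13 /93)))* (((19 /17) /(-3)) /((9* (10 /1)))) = 1341977600 /14997546809909937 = 0.00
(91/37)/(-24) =-91/888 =-0.10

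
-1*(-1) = 1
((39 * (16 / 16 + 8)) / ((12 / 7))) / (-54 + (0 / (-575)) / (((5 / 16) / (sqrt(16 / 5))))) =-91 / 24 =-3.79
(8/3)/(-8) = -1/3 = -0.33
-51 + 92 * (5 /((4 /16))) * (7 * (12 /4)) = 38589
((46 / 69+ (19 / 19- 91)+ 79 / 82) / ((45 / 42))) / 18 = -152173 / 33210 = -4.58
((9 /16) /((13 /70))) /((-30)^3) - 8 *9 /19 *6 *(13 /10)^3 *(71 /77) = -46.06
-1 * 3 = -3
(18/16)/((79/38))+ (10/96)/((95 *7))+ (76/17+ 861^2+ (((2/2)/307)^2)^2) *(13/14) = 52426030157819766450515/76159203416861712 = 688374.19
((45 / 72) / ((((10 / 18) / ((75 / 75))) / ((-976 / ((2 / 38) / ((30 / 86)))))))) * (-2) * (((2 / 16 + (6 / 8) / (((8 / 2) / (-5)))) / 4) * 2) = -2034045 / 344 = -5912.92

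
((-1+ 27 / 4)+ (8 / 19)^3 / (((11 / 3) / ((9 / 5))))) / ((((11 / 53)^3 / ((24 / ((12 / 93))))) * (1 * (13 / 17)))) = 158098016633919 / 1004226190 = 157432.68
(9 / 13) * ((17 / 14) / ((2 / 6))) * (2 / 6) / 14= 153 / 2548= 0.06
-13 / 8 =-1.62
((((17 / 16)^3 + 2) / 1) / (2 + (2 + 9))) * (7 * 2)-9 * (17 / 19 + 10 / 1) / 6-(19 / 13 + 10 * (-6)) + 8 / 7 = 165664563 / 3540992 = 46.78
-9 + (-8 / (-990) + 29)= 9904 / 495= 20.01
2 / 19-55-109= -3114 / 19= -163.89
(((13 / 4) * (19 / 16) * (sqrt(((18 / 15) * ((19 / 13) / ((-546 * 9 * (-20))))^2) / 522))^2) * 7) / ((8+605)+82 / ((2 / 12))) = 6859 / 551832299665920000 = 0.00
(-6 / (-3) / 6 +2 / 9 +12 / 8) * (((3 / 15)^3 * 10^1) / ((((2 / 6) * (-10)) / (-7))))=259 / 750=0.35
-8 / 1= -8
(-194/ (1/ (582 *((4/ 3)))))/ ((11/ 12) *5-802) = 1806528/ 9569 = 188.79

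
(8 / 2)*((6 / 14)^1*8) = 96 / 7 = 13.71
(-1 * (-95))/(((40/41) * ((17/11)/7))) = 59983/136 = 441.05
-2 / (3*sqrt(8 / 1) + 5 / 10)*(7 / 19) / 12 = 1 / 2337 -4*sqrt(2) / 779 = -0.01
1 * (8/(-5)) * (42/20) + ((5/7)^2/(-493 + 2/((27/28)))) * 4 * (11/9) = -993456/295225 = -3.37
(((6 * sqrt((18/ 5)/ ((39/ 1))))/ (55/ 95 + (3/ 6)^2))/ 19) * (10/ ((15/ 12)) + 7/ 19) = 424 * sqrt(390)/ 8645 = 0.97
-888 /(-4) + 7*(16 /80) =1117 /5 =223.40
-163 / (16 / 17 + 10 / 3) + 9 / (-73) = -608811 / 15914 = -38.26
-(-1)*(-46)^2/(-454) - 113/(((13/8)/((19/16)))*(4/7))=-3521615/23608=-149.17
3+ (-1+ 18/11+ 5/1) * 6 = 405/11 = 36.82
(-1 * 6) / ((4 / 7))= -21 / 2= -10.50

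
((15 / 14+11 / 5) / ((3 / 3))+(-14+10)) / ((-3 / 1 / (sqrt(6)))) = 17 *sqrt(6) / 70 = 0.59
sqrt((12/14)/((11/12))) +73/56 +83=6 * sqrt(154)/77 +4721/56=85.27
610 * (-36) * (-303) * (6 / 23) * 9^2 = 3233785680 / 23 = 140599377.39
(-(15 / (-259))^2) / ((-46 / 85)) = 19125 / 3085726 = 0.01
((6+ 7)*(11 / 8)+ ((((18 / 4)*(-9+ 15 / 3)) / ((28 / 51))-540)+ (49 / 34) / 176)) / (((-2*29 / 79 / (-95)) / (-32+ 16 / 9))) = 58148132095 / 26796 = 2170030.31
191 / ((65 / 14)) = 2674 / 65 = 41.14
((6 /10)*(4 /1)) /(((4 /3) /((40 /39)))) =24 /13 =1.85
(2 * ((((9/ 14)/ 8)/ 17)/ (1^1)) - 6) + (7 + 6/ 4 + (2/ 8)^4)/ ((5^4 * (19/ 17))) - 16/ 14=-2576175929/ 361760000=-7.12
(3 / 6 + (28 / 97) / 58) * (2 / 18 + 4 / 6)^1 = 6629 / 16878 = 0.39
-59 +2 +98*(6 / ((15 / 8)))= 1283 / 5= 256.60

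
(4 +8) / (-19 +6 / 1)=-12 / 13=-0.92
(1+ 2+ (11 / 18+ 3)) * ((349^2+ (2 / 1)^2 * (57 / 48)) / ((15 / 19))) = 1101611203 / 1080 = 1020010.37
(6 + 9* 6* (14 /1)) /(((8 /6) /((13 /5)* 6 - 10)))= 16002 /5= 3200.40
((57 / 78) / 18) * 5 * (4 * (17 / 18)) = 1615 / 2106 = 0.77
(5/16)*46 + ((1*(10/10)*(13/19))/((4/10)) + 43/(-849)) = 2069269/129048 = 16.03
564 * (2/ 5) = 1128/ 5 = 225.60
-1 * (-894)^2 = -799236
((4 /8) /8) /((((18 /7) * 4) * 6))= 7 /6912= 0.00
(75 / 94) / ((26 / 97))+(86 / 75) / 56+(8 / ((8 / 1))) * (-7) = -1284013 / 320775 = -4.00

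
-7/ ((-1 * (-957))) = -7/ 957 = -0.01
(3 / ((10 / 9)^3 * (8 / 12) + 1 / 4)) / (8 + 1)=2916 / 10187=0.29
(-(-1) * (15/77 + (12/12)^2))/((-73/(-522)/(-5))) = -240120/5621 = -42.72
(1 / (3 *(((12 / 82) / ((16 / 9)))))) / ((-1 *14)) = -164 / 567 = -0.29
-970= -970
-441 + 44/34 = -7475/17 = -439.71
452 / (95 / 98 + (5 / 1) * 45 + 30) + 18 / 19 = 1293154 / 476615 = 2.71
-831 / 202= -4.11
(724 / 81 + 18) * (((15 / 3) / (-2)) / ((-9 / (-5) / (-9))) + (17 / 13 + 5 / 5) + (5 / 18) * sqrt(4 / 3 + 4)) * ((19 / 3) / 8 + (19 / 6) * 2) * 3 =8895.73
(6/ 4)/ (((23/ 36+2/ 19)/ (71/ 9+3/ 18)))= 8265/ 509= 16.24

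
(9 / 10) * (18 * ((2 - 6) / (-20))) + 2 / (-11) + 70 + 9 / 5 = 20586 / 275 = 74.86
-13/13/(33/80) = -80/33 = -2.42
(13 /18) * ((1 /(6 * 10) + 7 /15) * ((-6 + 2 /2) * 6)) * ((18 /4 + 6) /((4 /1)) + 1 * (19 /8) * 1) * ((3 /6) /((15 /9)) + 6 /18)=-7163 /216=-33.16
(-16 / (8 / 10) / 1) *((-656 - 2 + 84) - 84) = 13160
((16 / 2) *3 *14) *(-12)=-4032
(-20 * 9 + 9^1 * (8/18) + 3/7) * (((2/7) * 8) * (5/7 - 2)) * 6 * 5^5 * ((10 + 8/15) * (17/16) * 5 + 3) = 195641437500/343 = 570383199.71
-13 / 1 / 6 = -2.17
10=10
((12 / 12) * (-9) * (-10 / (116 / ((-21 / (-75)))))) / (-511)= -9 / 21170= -0.00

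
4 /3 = 1.33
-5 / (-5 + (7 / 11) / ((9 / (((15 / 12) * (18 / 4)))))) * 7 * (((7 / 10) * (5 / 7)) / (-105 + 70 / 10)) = -22 / 567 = -0.04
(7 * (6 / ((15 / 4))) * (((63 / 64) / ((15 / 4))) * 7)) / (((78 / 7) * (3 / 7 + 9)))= 16807 / 85800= 0.20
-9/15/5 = -3/25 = -0.12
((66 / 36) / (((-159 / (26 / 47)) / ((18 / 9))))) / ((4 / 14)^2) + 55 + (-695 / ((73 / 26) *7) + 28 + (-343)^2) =2696687446339 / 22912218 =117696.48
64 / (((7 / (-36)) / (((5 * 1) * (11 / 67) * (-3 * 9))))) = 3421440 / 469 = 7295.18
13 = 13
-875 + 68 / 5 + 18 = -4217 / 5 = -843.40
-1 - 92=-93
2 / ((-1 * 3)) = -2 / 3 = -0.67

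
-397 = -397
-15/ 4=-3.75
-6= -6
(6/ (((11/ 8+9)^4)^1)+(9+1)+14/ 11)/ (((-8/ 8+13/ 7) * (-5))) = -4119571498/ 1566124593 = -2.63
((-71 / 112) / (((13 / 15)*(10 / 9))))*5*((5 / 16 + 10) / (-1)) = 1581525 / 46592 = 33.94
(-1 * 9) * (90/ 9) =-90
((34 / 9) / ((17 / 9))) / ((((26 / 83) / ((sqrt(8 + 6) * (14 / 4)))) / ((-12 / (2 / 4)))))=-6972 * sqrt(14) / 13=-2006.68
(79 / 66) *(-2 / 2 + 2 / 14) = -79 / 77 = -1.03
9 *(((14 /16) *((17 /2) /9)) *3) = 357 /16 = 22.31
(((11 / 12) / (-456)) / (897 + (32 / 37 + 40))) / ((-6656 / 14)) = 2849 / 631933526016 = 0.00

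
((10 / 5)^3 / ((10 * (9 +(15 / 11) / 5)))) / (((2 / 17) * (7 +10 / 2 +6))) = 11 / 270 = 0.04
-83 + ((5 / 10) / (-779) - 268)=-546859 / 1558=-351.00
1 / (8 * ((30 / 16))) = 1 / 15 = 0.07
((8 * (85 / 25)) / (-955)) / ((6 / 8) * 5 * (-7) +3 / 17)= 9248 / 8466075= 0.00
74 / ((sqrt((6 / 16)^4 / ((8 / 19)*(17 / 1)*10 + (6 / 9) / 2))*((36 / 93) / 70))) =2569280*sqrt(233643) / 1539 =806954.79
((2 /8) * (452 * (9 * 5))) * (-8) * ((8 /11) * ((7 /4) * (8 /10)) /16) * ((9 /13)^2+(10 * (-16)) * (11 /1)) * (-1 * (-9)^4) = -55555890033924 /1859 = -29884825193.07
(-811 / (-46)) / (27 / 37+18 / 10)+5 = 257675 / 21528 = 11.97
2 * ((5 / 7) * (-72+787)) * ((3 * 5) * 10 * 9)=9652500 / 7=1378928.57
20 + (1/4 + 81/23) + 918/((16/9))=99387/184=540.15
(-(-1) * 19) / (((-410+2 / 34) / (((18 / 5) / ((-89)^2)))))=-1938 / 92002415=-0.00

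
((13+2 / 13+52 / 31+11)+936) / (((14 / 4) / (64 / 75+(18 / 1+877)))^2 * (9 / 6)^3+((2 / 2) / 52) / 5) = 246770.89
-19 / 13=-1.46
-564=-564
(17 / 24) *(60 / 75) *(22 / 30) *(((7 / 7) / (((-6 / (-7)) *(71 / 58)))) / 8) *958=18183319 / 383400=47.43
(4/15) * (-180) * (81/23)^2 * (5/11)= -1574640/5819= -270.60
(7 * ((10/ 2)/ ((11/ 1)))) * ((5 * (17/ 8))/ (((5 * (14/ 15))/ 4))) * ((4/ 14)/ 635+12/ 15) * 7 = 453645/ 2794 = 162.36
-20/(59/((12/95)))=-0.04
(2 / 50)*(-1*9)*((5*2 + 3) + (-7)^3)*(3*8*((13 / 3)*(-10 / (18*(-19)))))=6864 / 19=361.26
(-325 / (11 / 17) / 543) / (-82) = 5525 / 489786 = 0.01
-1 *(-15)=15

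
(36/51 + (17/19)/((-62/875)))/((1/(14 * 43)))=-71860439/10013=-7176.71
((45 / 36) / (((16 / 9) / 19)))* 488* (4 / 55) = 10431 / 22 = 474.14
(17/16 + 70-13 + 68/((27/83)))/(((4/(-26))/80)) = -7500155/54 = -138891.76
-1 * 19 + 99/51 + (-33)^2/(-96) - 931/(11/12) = -6247529/5984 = -1044.04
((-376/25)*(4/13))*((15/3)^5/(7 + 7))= -94000/91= -1032.97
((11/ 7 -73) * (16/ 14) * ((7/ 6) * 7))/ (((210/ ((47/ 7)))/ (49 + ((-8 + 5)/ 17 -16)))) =-582800/ 833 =-699.64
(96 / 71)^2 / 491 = 0.00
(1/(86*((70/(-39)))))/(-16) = 0.00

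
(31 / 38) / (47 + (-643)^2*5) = 31 / 78557096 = 0.00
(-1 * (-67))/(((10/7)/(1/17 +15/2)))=120533/340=354.51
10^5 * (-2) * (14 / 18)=-1400000 / 9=-155555.56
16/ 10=8/ 5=1.60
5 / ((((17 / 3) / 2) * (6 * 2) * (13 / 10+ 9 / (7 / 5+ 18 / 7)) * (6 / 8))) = 13900 / 252807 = 0.05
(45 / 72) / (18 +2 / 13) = 65 / 1888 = 0.03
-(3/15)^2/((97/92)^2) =-8464/235225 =-0.04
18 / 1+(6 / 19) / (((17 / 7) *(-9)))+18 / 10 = 95861 / 4845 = 19.79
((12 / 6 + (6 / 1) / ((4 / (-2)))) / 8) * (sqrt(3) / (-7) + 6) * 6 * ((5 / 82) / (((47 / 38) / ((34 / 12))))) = -4845 / 7708 + 1615 * sqrt(3) / 107912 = -0.60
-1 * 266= -266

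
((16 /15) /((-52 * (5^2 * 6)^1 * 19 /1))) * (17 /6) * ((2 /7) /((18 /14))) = -34 /7502625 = -0.00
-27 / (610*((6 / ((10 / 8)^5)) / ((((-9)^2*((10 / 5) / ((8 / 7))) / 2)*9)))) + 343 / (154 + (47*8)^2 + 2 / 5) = -5077320088295 / 353622196224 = -14.36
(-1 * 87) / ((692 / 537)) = -46719 / 692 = -67.51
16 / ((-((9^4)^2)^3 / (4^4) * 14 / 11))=-22528 / 558365101538107569043527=-0.00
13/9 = 1.44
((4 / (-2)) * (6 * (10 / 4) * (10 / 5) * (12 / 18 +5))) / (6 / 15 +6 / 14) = -11900 / 29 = -410.34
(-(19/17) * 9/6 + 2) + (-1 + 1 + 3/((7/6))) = 689/238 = 2.89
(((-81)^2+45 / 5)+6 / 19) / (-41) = -124836 / 779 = -160.25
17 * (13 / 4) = 221 / 4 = 55.25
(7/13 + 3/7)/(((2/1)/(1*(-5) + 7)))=0.97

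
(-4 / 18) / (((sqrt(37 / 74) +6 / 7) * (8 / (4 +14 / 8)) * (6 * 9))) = -7 / 648 +49 * sqrt(2) / 7776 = -0.00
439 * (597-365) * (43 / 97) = 4379464 / 97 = 45149.11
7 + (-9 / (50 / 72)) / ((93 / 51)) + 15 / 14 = 10463 / 10850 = 0.96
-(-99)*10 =990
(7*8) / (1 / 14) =784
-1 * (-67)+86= 153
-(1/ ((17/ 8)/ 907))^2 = -52649536/ 289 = -182178.33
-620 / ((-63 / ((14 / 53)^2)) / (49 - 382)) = -642320 / 2809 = -228.67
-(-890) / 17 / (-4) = -445 / 34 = -13.09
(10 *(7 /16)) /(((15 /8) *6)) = 7 /18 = 0.39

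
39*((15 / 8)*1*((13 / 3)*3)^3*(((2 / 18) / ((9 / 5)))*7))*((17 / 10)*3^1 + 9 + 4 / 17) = 2436110495 / 2448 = 995143.18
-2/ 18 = -1/ 9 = -0.11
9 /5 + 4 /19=191 /95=2.01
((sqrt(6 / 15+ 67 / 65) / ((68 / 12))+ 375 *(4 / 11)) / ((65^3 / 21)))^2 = 31752 *sqrt(6045) / 7333732924375+ 18639460913157 / 171426007107265625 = 0.00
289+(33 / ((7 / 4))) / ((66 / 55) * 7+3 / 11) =291.17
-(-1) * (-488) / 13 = -488 / 13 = -37.54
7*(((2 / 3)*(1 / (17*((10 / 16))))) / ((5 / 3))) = 0.26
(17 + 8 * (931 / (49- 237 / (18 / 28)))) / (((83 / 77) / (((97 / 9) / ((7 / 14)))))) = -125.97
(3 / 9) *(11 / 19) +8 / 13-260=-192061 / 741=-259.19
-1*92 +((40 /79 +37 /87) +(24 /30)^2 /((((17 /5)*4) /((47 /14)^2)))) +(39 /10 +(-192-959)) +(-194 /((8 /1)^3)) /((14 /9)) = -3628610991479 /2931307008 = -1237.88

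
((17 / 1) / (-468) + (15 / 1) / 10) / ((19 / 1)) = 0.08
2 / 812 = 1 / 406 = 0.00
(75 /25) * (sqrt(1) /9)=1 /3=0.33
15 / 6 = 5 / 2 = 2.50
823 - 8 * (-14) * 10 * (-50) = -55177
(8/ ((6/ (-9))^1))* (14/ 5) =-168/ 5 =-33.60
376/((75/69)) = 8648/25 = 345.92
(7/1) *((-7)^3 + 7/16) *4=-38367/4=-9591.75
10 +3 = 13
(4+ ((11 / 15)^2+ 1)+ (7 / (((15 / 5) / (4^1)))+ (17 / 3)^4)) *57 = 40244641 / 675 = 59621.69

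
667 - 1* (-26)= 693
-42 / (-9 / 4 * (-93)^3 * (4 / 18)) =-28 / 268119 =-0.00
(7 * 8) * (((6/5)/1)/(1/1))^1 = 336/5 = 67.20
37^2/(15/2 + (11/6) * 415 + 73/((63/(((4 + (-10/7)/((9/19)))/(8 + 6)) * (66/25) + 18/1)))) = 316957725/182767111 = 1.73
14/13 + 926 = 927.08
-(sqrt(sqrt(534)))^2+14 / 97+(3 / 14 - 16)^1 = -38.75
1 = 1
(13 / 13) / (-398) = -1 / 398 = -0.00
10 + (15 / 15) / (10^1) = 101 / 10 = 10.10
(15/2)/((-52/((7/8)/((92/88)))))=-1155/9568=-0.12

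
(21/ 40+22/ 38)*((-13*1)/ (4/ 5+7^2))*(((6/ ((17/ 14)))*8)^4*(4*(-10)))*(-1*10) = -37070731424563200/ 131712617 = -281451635.15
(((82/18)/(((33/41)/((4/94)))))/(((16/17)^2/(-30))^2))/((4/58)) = 101789130725/25411584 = 4005.62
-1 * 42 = -42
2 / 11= 0.18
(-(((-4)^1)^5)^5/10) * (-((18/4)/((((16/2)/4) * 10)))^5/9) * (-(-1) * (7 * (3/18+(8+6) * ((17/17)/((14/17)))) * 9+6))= -4903194794655744/625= -7845111671449.19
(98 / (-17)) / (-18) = 49 / 153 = 0.32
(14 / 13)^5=1.45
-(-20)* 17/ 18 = 170/ 9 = 18.89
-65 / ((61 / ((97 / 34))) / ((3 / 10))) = -3783 / 4148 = -0.91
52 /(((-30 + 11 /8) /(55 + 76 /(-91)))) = -157728 /1603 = -98.40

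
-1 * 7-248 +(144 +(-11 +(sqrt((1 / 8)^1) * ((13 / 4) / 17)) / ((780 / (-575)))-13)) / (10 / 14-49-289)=-200965 / 787 +805 * sqrt(2) / 7706304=-255.36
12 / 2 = 6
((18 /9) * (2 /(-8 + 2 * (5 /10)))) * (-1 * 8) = 32 /7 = 4.57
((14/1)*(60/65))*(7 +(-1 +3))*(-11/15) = -5544/65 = -85.29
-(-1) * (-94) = -94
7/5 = 1.40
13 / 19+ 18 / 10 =236 / 95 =2.48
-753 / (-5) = 753 / 5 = 150.60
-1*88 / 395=-88 / 395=-0.22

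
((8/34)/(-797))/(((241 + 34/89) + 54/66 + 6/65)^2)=-4049413225/805228862726646036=-0.00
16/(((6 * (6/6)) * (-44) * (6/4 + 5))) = -4/429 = -0.01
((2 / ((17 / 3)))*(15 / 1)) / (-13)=-90 / 221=-0.41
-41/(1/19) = -779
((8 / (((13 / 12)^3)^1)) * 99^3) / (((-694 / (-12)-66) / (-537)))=43218017897472 / 107653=401456697.89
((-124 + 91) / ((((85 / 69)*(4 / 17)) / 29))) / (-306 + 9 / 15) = 10.81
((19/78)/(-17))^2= 0.00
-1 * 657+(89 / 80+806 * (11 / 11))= 12009 / 80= 150.11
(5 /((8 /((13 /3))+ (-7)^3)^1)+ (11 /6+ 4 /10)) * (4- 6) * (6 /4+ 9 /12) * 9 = -1594053 /17740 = -89.86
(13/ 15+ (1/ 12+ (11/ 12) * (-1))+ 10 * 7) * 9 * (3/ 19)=18909/ 190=99.52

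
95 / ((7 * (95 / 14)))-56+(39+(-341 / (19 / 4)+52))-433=-8888 / 19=-467.79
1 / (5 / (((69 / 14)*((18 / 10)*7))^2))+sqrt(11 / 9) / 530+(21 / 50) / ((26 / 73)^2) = sqrt(11) / 1590+130906203 / 169000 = 774.60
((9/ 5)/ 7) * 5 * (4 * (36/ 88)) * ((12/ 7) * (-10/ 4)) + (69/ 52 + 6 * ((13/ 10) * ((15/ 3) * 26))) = 28204863/ 28028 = 1006.31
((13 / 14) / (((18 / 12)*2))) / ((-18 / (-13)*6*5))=169 / 22680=0.01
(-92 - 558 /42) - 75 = -1262 /7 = -180.29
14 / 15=0.93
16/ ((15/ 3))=16/ 5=3.20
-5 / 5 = -1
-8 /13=-0.62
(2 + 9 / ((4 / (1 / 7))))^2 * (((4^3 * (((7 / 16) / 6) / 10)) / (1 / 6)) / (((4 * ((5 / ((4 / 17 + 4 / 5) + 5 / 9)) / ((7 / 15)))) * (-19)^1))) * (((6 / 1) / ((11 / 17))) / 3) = -205673 / 2257200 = -0.09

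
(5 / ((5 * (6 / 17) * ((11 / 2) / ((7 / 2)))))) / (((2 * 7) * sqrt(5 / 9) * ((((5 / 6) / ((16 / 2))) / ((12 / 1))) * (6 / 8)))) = 26.54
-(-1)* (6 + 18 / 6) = 9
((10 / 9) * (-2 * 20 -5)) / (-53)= 50 / 53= 0.94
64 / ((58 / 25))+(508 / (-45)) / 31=1101268 / 40455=27.22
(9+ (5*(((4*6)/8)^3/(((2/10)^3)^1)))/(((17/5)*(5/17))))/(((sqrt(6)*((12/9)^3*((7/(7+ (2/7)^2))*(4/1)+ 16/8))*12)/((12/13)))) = 13182183*sqrt(6)/859456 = 37.57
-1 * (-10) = 10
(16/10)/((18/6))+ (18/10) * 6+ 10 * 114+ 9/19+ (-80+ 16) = 62005/57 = 1087.81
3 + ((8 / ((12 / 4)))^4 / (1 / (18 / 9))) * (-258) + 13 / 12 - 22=-2819983 / 108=-26110.95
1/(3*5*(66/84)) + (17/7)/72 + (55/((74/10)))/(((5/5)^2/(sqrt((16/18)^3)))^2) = 443515139/83076840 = 5.34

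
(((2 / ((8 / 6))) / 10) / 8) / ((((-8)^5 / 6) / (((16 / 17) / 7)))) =-9 / 19496960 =-0.00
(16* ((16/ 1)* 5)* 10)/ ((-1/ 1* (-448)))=200/ 7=28.57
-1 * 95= -95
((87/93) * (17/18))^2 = 0.78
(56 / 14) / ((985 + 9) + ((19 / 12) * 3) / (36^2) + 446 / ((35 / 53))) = 725760 / 302891417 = 0.00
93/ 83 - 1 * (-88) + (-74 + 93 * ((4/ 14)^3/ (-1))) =368713/ 28469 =12.95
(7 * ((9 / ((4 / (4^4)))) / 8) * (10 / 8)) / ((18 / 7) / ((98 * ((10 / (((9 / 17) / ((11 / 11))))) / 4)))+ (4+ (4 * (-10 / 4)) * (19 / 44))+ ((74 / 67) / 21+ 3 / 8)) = 324886993200 / 59288711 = 5479.74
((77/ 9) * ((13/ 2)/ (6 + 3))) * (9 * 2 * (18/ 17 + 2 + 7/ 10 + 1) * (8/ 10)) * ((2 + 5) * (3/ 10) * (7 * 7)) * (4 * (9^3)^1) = 269987081364/ 2125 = 127052744.17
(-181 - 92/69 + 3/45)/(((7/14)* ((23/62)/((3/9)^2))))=-339016/3105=-109.18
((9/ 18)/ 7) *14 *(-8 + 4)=-4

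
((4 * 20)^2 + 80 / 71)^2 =206552070400 / 5041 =40974423.80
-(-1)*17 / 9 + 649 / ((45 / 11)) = 2408 / 15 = 160.53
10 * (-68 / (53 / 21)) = -14280 / 53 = -269.43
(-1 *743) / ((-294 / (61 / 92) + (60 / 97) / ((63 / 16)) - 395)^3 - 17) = 1425448088019526599 / 1130023702992792761792092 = 0.00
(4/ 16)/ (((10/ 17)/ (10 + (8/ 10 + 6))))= 357/ 50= 7.14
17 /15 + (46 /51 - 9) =-592 /85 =-6.96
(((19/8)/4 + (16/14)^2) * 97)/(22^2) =288963/758912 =0.38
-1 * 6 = -6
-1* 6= -6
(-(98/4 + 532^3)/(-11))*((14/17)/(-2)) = -2107963095/374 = -5636264.96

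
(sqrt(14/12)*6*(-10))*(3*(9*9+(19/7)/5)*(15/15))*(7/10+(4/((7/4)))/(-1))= 950382*sqrt(42)/245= 25139.51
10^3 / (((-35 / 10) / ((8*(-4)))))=64000 / 7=9142.86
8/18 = 4/9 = 0.44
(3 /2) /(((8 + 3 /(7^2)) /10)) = 147 /79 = 1.86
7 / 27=0.26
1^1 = 1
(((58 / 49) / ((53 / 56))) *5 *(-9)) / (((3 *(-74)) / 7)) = 3480 / 1961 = 1.77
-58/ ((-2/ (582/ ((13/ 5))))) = 84390/ 13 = 6491.54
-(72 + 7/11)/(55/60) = -9588/121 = -79.24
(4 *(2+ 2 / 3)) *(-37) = -1184 / 3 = -394.67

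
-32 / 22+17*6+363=5099 / 11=463.55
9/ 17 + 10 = 179/ 17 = 10.53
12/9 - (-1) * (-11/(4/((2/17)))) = 103/102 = 1.01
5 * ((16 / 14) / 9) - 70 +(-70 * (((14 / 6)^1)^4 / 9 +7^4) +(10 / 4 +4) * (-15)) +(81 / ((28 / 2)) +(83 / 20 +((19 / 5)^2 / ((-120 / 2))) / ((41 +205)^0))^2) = -13430964053548 / 79734375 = -168446.35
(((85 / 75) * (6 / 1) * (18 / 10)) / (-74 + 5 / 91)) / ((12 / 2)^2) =-1547 / 336450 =-0.00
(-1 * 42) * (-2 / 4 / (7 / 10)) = 30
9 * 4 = 36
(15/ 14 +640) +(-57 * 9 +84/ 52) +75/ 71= 130.74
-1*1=-1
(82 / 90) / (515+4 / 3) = 41 / 23235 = 0.00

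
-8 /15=-0.53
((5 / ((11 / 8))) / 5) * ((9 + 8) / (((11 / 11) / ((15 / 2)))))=1020 / 11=92.73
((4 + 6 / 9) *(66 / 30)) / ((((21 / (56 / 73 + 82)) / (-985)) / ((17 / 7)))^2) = 5004283586829560 / 5483541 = 912600742.26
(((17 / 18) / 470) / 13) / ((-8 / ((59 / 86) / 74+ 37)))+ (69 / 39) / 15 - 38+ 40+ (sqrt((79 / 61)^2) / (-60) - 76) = -2804730949091 / 37950823040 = -73.90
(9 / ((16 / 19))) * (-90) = -7695 / 8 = -961.88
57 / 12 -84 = -79.25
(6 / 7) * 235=1410 / 7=201.43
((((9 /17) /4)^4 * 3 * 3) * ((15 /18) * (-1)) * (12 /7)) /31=-295245 /2319879296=-0.00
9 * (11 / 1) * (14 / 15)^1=462 / 5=92.40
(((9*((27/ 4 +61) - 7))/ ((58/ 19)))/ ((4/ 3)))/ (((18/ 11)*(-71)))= -152361/ 131776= -1.16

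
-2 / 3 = -0.67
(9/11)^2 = 81/121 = 0.67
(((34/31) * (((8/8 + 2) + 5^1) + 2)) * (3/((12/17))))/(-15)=-289/93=-3.11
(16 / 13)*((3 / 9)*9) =48 / 13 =3.69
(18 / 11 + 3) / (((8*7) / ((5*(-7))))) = -255 / 88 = -2.90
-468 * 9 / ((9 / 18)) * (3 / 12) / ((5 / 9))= -18954 / 5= -3790.80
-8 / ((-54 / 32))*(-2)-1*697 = -19075 / 27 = -706.48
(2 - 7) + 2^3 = 3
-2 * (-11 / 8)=11 / 4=2.75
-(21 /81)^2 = -49 /729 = -0.07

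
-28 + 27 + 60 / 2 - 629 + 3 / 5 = -2997 / 5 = -599.40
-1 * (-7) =7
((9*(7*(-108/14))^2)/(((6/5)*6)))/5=729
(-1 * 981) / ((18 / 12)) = -654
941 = 941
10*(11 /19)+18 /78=1487 /247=6.02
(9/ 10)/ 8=9/ 80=0.11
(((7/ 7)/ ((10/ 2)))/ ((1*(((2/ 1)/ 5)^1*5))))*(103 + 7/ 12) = 1243/ 120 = 10.36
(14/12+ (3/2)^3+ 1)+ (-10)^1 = -107/24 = -4.46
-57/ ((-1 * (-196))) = -0.29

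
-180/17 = -10.59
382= 382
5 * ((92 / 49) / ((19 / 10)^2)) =46000 / 17689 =2.60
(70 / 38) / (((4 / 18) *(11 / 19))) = 315 / 22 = 14.32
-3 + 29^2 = 838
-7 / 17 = -0.41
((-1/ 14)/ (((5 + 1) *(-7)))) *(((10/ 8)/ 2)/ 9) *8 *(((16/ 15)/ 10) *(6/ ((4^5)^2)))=0.00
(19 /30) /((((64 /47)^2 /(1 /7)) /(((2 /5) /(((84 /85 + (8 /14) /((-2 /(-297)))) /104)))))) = 9275591 /392279040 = 0.02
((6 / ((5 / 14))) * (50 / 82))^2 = 176400 / 1681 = 104.94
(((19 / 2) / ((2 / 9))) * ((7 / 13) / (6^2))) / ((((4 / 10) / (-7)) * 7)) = -665 / 416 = -1.60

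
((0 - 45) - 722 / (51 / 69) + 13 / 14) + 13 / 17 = -242791 / 238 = -1020.13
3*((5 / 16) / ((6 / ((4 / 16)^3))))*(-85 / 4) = -425 / 8192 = -0.05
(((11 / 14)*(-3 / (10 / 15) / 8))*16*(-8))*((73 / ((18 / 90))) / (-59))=-144540 / 413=-349.98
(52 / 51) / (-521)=-52 / 26571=-0.00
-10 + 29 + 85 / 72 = 1453 / 72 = 20.18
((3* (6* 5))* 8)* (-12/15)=-576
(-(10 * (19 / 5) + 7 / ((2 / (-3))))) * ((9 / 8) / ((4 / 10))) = -2475 / 32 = -77.34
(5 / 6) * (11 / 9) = 55 / 54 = 1.02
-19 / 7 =-2.71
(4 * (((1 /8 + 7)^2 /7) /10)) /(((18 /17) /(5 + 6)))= 67507 /2240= 30.14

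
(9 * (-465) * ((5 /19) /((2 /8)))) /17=-83700 /323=-259.13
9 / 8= 1.12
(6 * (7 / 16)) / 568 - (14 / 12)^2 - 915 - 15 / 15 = -37516211 / 40896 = -917.36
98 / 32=49 / 16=3.06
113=113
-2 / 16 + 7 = 55 / 8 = 6.88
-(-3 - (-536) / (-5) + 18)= 461 / 5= 92.20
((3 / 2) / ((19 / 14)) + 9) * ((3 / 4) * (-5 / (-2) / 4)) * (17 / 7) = 1530 / 133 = 11.50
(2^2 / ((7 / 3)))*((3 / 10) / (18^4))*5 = 1 / 40824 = 0.00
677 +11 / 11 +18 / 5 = 3408 / 5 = 681.60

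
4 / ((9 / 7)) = 28 / 9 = 3.11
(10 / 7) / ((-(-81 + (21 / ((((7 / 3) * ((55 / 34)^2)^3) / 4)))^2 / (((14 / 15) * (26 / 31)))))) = 19921664500670410156250 / 1057650749146971734839983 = 0.02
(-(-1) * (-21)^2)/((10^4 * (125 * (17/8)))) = 441/2656250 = 0.00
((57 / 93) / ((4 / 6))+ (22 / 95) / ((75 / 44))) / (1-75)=-466141 / 32689500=-0.01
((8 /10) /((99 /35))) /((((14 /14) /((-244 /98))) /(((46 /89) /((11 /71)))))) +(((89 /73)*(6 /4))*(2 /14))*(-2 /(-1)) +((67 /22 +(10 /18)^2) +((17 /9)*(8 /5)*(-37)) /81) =5892309839 /40116571110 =0.15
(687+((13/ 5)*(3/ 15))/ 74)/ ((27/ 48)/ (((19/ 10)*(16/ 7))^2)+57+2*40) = 234914633216/ 46855868525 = 5.01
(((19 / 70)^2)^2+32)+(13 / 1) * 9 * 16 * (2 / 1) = 3776.01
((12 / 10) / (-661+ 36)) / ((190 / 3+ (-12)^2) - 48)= -9 / 746875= -0.00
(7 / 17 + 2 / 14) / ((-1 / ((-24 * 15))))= 199.66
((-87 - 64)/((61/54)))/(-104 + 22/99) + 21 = 634920/28487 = 22.29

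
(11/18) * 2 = 11/9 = 1.22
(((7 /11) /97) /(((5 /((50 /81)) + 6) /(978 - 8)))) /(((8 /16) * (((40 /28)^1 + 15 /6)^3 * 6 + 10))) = 384160 /159084519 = 0.00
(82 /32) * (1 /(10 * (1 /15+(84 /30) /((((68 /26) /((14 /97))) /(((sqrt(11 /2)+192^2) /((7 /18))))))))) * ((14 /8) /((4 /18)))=4629519294303141 /33603083207280888064 - 31395794157 * sqrt(22) /16801541603640444032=0.00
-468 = -468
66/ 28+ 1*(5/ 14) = 19/ 7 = 2.71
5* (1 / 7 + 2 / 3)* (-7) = -85 / 3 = -28.33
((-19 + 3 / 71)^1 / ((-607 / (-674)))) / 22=-453602 / 474067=-0.96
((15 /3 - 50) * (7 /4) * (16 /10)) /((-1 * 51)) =42 /17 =2.47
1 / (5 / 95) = 19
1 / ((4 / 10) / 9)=45 / 2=22.50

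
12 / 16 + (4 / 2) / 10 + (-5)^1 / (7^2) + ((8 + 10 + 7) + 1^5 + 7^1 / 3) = 29.18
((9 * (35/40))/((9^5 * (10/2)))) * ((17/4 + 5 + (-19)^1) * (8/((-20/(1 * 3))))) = 91/291600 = 0.00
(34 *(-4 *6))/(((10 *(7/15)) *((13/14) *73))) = -2448/949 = -2.58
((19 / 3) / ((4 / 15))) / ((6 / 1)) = 95 / 24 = 3.96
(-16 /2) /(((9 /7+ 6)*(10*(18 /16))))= -224 /2295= -0.10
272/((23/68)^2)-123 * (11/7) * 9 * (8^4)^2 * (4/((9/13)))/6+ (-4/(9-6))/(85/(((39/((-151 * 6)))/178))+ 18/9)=-28104231167.59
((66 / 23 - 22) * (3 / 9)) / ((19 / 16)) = -7040 / 1311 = -5.37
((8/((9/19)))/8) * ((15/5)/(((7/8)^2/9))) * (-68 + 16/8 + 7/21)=-239552/49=-4888.82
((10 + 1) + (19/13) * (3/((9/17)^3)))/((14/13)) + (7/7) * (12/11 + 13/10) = 7492643/187110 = 40.04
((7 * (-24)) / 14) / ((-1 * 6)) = 2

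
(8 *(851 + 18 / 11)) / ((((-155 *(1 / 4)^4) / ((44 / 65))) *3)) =-76832768 / 30225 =-2542.03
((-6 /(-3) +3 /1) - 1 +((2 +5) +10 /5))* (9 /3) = 39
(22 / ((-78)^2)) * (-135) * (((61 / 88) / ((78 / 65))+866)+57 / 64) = -9160465 / 21632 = -423.47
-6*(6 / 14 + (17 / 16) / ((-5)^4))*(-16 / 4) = 90357 / 8750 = 10.33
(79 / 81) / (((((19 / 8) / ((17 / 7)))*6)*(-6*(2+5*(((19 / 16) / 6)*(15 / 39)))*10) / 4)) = -2234752 / 480098745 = -0.00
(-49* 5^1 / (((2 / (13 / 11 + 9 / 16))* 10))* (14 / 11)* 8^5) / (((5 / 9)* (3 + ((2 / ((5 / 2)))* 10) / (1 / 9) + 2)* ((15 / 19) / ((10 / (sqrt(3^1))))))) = -585353216* sqrt(3) / 6655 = -152345.83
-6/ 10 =-3/ 5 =-0.60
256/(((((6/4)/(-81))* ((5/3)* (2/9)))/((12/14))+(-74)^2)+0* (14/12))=1119744/23951989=0.05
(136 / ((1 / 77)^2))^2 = 650190646336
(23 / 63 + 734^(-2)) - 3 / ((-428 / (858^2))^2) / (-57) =1149642621431868149 / 7383356280468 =155707.32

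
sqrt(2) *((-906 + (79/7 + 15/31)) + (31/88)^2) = -1502499175 *sqrt(2)/1680448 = -1264.46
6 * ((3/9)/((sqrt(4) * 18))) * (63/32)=7/64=0.11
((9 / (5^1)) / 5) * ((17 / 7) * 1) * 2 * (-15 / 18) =-51 / 35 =-1.46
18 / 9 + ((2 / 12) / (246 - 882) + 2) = 15263 / 3816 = 4.00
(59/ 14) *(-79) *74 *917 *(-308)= 6958295036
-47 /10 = -4.70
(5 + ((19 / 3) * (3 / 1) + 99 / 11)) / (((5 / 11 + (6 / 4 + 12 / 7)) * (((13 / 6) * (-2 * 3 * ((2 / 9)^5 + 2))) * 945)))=-793881 / 2169162125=-0.00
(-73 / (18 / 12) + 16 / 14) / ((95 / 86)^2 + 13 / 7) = -7381208 / 477969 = -15.44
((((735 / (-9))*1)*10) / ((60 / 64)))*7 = -54880 / 9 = -6097.78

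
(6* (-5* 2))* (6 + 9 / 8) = -855 / 2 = -427.50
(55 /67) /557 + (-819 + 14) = -30041740 /37319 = -805.00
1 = 1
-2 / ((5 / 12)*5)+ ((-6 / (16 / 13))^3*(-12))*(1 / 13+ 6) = 27032703 / 3200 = 8447.72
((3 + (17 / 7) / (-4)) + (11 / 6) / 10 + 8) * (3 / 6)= 2221 / 420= 5.29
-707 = -707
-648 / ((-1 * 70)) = 324 / 35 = 9.26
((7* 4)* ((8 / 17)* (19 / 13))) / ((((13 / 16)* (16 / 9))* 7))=5472 / 2873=1.90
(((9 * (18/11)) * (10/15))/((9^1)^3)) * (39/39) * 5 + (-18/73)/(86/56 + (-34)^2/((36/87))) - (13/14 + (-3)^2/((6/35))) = -1901500543226/35634436299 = -53.36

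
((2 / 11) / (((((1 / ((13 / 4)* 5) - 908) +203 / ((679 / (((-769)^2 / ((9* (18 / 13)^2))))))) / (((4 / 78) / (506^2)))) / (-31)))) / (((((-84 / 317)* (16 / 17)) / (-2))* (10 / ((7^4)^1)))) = -450215819109 / 1934234568714271472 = -0.00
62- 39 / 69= 1413 / 23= 61.43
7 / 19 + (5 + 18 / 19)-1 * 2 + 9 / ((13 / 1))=1237 / 247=5.01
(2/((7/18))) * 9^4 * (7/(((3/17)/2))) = 2676888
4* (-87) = -348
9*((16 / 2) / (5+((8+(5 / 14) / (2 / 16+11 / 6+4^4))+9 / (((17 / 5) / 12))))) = 53044488 / 32980477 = 1.61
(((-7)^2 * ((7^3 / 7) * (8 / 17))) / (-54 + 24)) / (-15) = 9604 / 3825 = 2.51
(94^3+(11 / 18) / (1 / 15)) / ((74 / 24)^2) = 119605416 / 1369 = 87366.99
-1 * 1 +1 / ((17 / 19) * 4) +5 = 291 / 68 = 4.28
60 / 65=12 / 13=0.92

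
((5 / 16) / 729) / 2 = 0.00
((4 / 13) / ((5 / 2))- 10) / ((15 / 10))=-428 / 65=-6.58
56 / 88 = 7 / 11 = 0.64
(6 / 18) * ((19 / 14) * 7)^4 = 130321 / 48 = 2715.02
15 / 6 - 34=-63 / 2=-31.50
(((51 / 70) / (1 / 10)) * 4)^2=41616 / 49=849.31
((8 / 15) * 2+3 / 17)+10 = 2867 / 255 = 11.24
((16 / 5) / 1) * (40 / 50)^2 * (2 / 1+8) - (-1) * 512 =13312 / 25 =532.48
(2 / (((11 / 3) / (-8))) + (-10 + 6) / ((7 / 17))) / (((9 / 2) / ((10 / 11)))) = -21680 / 7623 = -2.84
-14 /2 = -7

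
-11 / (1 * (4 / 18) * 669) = -33 / 446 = -0.07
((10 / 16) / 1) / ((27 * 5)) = 1 / 216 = 0.00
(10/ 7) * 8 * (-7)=-80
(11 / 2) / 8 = 0.69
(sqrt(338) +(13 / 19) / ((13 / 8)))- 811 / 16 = -15281 / 304 +13 * sqrt(2) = -31.88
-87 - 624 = -711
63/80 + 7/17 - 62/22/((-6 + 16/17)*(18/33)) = 389579/175440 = 2.22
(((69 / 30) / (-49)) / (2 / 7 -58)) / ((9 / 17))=391 / 254520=0.00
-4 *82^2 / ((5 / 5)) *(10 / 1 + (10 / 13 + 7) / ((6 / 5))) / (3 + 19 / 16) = -105813.58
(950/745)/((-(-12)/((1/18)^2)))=95/289656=0.00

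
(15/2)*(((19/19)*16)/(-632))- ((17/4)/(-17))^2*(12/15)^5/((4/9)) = -58251/246875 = -0.24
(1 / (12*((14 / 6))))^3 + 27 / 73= 592777 / 1602496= 0.37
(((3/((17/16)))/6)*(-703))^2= 31629376/289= 109444.21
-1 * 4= -4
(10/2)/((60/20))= 5/3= 1.67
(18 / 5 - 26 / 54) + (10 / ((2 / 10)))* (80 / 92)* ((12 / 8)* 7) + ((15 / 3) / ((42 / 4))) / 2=9995456 / 21735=459.88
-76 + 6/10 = -377/5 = -75.40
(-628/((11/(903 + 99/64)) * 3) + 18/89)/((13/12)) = -808901439/50908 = -15889.48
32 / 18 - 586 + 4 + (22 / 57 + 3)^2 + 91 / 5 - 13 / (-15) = -8929727 / 16245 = -549.69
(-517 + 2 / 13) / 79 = -6719 / 1027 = -6.54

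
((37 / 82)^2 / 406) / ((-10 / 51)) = -69819 / 27299440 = -0.00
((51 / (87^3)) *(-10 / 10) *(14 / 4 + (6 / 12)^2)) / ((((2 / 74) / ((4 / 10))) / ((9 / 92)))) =-1887 / 4487576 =-0.00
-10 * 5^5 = -31250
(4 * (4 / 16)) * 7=7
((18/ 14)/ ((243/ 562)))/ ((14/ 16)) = 4496/ 1323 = 3.40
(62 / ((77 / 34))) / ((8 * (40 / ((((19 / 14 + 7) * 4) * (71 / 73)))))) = 2.78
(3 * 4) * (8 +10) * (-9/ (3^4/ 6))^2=96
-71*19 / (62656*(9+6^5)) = -0.00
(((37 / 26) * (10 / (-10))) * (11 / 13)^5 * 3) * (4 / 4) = -1.85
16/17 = 0.94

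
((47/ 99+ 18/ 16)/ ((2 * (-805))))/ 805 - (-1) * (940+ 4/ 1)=138427027019/ 146638800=944.00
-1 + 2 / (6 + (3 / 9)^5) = -973 / 1459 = -0.67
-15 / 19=-0.79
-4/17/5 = -4/85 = -0.05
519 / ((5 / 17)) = 8823 / 5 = 1764.60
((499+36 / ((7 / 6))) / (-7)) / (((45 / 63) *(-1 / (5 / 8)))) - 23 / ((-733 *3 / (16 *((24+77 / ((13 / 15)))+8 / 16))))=136395071 / 1600872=85.20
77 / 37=2.08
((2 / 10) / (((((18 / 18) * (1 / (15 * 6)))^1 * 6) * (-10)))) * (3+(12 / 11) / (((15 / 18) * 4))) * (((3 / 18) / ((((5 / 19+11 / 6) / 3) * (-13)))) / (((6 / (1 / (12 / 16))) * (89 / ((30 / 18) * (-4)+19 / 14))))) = -258457 / 1064613550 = -0.00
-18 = -18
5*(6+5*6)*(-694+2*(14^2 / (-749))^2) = -1429926840 / 11449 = -124895.35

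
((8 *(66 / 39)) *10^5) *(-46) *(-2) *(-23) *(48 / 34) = -893798400000 / 221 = -4044336651.58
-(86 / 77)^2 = -7396 / 5929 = -1.25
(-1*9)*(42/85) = -378/85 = -4.45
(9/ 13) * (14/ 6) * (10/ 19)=210/ 247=0.85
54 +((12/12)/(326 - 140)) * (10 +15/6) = 20113/372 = 54.07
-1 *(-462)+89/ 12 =469.42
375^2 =140625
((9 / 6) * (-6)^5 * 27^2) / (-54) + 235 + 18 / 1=157717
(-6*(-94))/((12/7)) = 329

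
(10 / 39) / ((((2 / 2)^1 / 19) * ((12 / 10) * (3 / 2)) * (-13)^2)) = 950 / 59319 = 0.02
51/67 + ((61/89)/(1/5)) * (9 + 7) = 331499/5963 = 55.59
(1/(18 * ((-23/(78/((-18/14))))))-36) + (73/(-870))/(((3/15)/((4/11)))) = -7132757/198099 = -36.01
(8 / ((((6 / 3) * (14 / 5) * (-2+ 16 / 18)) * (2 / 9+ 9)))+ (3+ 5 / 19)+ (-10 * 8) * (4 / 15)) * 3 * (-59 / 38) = 35579773 / 419482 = 84.82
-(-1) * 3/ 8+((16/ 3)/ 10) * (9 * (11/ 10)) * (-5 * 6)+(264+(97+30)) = 9319/ 40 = 232.98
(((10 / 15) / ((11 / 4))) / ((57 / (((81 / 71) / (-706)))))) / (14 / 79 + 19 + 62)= -2844 / 33592364971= -0.00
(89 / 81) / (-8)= -89 / 648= -0.14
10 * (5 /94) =25 /47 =0.53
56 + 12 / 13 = 740 / 13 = 56.92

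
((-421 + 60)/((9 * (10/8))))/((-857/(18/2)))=1444/4285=0.34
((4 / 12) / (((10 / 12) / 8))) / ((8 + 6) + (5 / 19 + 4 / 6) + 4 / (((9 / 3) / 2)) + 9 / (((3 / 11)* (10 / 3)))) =1824 / 15673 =0.12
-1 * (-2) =2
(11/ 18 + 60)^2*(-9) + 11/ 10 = -5951207/ 180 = -33062.26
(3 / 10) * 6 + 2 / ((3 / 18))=69 / 5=13.80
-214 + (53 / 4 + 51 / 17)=-791 / 4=-197.75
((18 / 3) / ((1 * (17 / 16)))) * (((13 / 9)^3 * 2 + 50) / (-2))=-653504 / 4131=-158.20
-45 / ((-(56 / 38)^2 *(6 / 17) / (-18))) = -828495 / 784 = -1056.75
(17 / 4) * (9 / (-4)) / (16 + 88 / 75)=-11475 / 20608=-0.56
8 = 8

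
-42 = -42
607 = 607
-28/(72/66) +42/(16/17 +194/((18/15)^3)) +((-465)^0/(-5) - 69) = -294618139/3117795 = -94.50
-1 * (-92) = 92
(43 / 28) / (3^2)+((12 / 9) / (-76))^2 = 15551 / 90972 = 0.17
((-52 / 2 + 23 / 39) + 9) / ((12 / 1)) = -160 / 117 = -1.37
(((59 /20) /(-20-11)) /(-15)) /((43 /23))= 0.00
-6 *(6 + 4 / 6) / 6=-20 / 3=-6.67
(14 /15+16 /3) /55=94 /825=0.11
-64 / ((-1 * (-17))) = -64 / 17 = -3.76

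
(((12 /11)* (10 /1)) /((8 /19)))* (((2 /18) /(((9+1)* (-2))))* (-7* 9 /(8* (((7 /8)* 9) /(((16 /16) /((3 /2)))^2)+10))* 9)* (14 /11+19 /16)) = 1554903 /1717232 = 0.91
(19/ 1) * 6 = 114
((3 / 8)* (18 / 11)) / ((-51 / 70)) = -315 / 374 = -0.84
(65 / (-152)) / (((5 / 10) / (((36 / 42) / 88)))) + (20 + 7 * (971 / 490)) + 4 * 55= 253.86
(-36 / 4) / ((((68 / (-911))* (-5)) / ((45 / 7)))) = -73791 / 476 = -155.02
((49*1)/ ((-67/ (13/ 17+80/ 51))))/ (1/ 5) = -1715/ 201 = -8.53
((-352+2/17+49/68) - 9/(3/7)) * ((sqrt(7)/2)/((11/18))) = -227763 * sqrt(7)/748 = -805.62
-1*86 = -86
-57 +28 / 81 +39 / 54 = -9061 / 162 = -55.93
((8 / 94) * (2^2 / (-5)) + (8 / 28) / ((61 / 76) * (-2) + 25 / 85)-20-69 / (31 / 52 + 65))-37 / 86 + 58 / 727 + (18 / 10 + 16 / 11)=-1825817634549463 / 99047299568910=-18.43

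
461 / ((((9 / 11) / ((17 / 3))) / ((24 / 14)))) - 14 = 343946 / 63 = 5459.46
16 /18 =8 /9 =0.89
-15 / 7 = -2.14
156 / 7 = 22.29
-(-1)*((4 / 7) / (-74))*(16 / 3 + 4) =-8 / 111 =-0.07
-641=-641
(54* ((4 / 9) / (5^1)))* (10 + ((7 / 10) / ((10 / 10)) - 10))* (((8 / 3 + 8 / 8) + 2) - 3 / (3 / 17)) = -952 / 25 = -38.08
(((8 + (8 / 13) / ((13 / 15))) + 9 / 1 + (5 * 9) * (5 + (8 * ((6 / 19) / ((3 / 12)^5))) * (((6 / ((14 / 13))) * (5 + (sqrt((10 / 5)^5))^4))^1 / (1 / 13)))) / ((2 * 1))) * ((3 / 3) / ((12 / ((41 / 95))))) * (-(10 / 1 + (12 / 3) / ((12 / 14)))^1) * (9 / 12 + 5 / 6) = -6282207324879541 / 1733940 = -3623082300.93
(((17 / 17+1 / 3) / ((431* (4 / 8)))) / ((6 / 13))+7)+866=3386419 / 3879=873.01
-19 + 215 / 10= 5 / 2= 2.50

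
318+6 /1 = 324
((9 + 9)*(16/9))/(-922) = -16/461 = -0.03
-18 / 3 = -6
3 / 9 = 1 / 3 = 0.33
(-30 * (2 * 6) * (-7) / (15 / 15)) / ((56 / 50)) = 2250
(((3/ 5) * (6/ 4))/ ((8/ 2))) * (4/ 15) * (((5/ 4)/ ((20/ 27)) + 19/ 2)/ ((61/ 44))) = 5907/ 12200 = 0.48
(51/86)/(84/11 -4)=561/3440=0.16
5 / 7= 0.71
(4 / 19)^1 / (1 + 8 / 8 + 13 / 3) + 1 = 1.03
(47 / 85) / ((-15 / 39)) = -611 / 425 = -1.44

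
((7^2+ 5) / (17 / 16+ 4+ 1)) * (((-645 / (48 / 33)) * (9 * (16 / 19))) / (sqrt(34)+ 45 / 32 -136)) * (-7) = -17742315064320 / 11374647673 -131821240320 * sqrt(34) / 11374647673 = -1627.39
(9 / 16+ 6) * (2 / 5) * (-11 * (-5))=1155 / 8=144.38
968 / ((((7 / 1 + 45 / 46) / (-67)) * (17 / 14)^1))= -41767264 / 6239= -6694.54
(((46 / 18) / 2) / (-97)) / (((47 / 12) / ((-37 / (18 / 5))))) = 4255 / 123093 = 0.03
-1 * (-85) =85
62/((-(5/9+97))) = -279/439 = -0.64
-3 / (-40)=3 / 40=0.08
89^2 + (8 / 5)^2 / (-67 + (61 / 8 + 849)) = 1250924437 / 157925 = 7921.00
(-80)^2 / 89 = 71.91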